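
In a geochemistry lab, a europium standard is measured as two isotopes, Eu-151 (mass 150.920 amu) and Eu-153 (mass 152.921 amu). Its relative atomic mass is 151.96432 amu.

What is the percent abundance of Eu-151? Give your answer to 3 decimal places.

47.810%

Let x be the fractional abundance of Eu-151; then Eu-153 has abundance 1 − x.
150.920·x + 152.921·(1 − x) = 151.96432
(150.920 − 152.921)·x = 151.96432 − 152.921
x = -0.95668 / -2.001 = 0.47810 → 47.810% Eu-151, 52.190% Eu-153.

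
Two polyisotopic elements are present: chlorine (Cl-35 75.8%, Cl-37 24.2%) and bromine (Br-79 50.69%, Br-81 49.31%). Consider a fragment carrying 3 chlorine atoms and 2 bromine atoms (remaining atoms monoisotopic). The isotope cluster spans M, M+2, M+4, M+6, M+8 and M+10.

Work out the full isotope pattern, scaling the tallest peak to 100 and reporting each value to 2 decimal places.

Chlorine pattern (n=3): 0.43551951 : 0.41713346 : 0.13317454 : 0.01417249
Bromine pattern (n=2): 0.25694761 : 0.49990478 : 0.24314761
Convolve the two distributions (both contribute in 2-u steps):
  M: 0.43551951×0.25694761 = 0.111906
  M+2: 0.43551951×0.49990478 + 0.41713346×0.25694761 = 0.324900
  M+4: 0.43551951×0.24314761 + 0.41713346×0.49990478 + 0.13317454×0.25694761 = 0.348641
  M+6: 0.41713346×0.24314761 + 0.13317454×0.49990478 + 0.01417249×0.25694761 = 0.171641
  M+8: 0.13317454×0.24314761 + 0.01417249×0.49990478 = 0.039466
  M+10: 0.01417249×0.24314761 = 0.003446
Scale to base peak (0.348641) = 100: 32.10 : 93.19 : 100.00 : 49.23 : 11.32 : 0.99

32.10 : 93.19 : 100.00 : 49.23 : 11.32 : 0.99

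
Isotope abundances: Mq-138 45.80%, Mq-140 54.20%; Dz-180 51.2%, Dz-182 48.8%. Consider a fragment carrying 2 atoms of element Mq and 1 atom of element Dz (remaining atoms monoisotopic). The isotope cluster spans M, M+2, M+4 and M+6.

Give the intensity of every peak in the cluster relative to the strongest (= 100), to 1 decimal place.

Element Mq pattern (n=2): 0.209764 : 0.496472 : 0.293764
Element Dz pattern (n=1): 0.5120 : 0.4880
Convolve the two distributions (both contribute in 2-u steps):
  M: 0.209764×0.5120 = 0.107399
  M+2: 0.209764×0.4880 + 0.496472×0.5120 = 0.356558
  M+4: 0.496472×0.4880 + 0.293764×0.5120 = 0.392686
  M+6: 0.293764×0.4880 = 0.143357
Scale to base peak (0.392686) = 100: 27.3 : 90.8 : 100.0 : 36.5

27.3 : 90.8 : 100.0 : 36.5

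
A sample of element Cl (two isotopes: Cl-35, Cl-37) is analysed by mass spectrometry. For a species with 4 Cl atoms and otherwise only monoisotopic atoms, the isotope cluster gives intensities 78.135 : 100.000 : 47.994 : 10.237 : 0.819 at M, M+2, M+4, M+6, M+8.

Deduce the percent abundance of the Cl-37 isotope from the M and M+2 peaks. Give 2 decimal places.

Write p for the Cl-35 fraction. I(M+2)/I(M) = [C(4,1)·p^3·(1−p)] / p^4 = 4·(1−p)/p = 100.000/78.135 = 1.2798
(1−p)/p = 1.2798/4 = 0.3200  ⇒  p = 1/(1 + 0.3200) = 0.7576
Cl-35: 75.76%, Cl-37: 24.24%.

24.24%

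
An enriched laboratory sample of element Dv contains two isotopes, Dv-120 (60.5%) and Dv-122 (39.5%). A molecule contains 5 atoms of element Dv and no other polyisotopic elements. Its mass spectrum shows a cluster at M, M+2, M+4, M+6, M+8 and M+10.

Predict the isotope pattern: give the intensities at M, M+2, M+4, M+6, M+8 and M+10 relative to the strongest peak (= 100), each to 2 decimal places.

23.46 : 76.58 : 100.00 : 65.29 : 21.31 : 2.78

Each Dv atom is independently Dv-120 (p = 0.605) or Dv-122 (q = 0.395); the cluster is the binomial expansion (p + q)^5.
P(M) = 0.605^5 = 0.081054
P(M+2) = 5 × 0.605^4 × 0.395^1 = 0.264599
P(M+4) = 10 × 0.605^3 × 0.395^2 = 0.345510
P(M+6) = 10 × 0.605^2 × 0.395^3 = 0.225581
P(M+8) = 5 × 0.605^1 × 0.395^4 = 0.073640
P(M+10) = 0.395^5 = 0.009616
The M+4 peak is largest (0.345510); scaling to 100 gives 23.46 : 76.58 : 100.00 : 65.29 : 21.31 : 2.78.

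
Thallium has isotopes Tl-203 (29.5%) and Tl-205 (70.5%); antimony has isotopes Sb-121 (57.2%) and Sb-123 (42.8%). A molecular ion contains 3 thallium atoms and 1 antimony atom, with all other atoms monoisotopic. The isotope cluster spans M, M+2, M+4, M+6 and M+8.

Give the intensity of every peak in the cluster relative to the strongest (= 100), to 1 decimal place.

Thallium pattern (n=3): 0.02567237 : 0.18405787 : 0.43986713 : 0.35040263
Antimony pattern (n=1): 0.5720 : 0.4280
Convolve the two distributions (both contribute in 2-u steps):
  M: 0.02567237×0.5720 = 0.014685
  M+2: 0.02567237×0.4280 + 0.18405787×0.5720 = 0.116269
  M+4: 0.18405787×0.4280 + 0.43986713×0.5720 = 0.330381
  M+6: 0.43986713×0.4280 + 0.35040263×0.5720 = 0.388693
  M+8: 0.35040263×0.4280 = 0.149972
Scale to base peak (0.388693) = 100: 3.8 : 29.9 : 85.0 : 100.0 : 38.6

3.8 : 29.9 : 85.0 : 100.0 : 38.6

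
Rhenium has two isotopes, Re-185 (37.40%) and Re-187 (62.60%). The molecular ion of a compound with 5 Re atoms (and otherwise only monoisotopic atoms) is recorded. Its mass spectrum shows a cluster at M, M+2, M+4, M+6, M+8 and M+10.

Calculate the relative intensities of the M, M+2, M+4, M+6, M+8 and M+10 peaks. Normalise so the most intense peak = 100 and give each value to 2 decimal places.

The 5 Re atoms are independent, so intensities follow the terms of (0.3740 + 0.6260)^5.
P(M) = 0.3740^5 = 0.007317
P(M+2) = 5 × 0.3740^4 × 0.6260^1 = 0.061239
P(M+4) = 10 × 0.3740^3 × 0.6260^2 = 0.205005
P(M+6) = 10 × 0.3740^2 × 0.6260^3 = 0.343136
P(M+8) = 5 × 0.3740^1 × 0.6260^4 = 0.287170
P(M+10) = 0.6260^5 = 0.096133
The M+6 peak is largest (0.343136); scaling to 100 gives 2.13 : 17.85 : 59.74 : 100.00 : 83.69 : 28.02.

2.13 : 17.85 : 59.74 : 100.00 : 83.69 : 28.02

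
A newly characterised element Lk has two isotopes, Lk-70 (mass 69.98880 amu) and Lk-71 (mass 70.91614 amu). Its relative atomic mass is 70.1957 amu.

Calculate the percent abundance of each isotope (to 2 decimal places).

Let x be the fractional abundance of Lk-70; then Lk-71 has abundance 1 − x.
69.98880·x + 70.91614·(1 − x) = 70.1957
(69.98880 − 70.91614)·x = 70.1957 − 70.91614
x = -0.72044 / -0.92734 = 0.77689 → 77.69% Lk-70, 22.31% Lk-71.

Lk-70: 77.69%, Lk-71: 22.31%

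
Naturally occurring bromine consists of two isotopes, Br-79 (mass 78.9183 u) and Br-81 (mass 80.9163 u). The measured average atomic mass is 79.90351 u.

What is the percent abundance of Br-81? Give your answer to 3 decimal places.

49.310%

With x = fraction of Br-79 (so Br-81 is 1 − x):
78.9183·x + 80.9163·(1 − x) = 79.90351
(78.9183 − 80.9163)·x = 79.90351 − 80.9163
x = -1.01279 / -1.9980 = 0.50690 → 50.690% Br-79, 49.310% Br-81.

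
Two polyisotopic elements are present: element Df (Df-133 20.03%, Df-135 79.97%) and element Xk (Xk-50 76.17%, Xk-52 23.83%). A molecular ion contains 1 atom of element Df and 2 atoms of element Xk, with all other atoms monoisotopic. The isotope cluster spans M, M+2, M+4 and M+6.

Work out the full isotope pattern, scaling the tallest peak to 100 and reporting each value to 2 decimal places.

Element Df pattern (n=1): 0.2003 : 0.7997
Element Xk pattern (n=2): 0.58018689 : 0.36302622 : 0.05678689
Convolve the two distributions (both contribute in 2-u steps):
  M: 0.2003×0.58018689 = 0.116211
  M+2: 0.2003×0.36302622 + 0.7997×0.58018689 = 0.536690
  M+4: 0.2003×0.05678689 + 0.7997×0.36302622 = 0.301686
  M+6: 0.7997×0.05678689 = 0.045412
Scale to base peak (0.536690) = 100: 21.65 : 100.00 : 56.21 : 8.46

21.65 : 100.00 : 56.21 : 8.46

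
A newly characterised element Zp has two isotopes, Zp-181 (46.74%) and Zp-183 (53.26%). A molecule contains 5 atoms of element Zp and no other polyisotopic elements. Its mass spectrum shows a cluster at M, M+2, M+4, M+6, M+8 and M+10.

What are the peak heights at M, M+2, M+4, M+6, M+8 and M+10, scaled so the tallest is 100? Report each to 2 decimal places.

6.76 : 38.51 : 87.76 : 100.00 : 56.97 : 12.98

The 5 Zp atoms are independent, so intensities follow the terms of (0.4674 + 0.5326)^5.
P(M) = 0.4674^5 = 0.022307
P(M+2) = 5 × 0.4674^4 × 0.5326^1 = 0.127094
P(M+4) = 10 × 0.4674^3 × 0.5326^2 = 0.289647
P(M+6) = 10 × 0.4674^2 × 0.5326^3 = 0.330051
P(M+8) = 5 × 0.4674^1 × 0.5326^4 = 0.188046
P(M+10) = 0.5326^5 = 0.042855
The M+6 peak is largest (0.330051); scaling to 100 gives 6.76 : 38.51 : 87.76 : 100.00 : 56.97 : 12.98.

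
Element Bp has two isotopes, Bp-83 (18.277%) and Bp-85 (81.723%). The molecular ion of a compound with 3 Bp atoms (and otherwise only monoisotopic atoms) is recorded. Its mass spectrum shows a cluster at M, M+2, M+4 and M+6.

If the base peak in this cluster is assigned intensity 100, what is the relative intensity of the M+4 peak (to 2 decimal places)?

(0.18277 + 0.81723)^3 gives M 0.0061, M+2 0.0819, M+4 0.3662, M+6 0.5458; the largest is M+6.
P(M+6) = C(3,3) × 0.18277^0 × 0.81723^3 = 1 × 1.0000 × 0.54579921 = 0.545799 (base)
P(M+4) = C(3,2) × 0.18277^1 × 0.81723^2 = 3 × 0.18277 × 0.66786487 = 0.366197
Relative intensity = 0.366197 / 0.545799 × 100 = 67.09

67.09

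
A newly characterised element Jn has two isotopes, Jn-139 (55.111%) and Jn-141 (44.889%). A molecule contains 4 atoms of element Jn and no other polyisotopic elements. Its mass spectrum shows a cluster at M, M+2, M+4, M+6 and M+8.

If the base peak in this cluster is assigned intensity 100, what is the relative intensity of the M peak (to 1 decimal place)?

Term probabilities: M 0.0922, M+2 0.3005, M+4 0.3672, M+6 0.1994, M+8 0.0406. Base peak = M+4.
P(M+4) = C(4,2) × 0.55111^2 × 0.44889^2 = 6 × 0.30372223 × 0.20150223 = 0.367204 (base)
P(M) = C(4,0) × 0.55111^4 × 0.44889^0 = 1 × 0.09224719 × 1.0000 = 0.092247
Relative intensity = 0.092247 / 0.367204 × 100 = 25.1

25.1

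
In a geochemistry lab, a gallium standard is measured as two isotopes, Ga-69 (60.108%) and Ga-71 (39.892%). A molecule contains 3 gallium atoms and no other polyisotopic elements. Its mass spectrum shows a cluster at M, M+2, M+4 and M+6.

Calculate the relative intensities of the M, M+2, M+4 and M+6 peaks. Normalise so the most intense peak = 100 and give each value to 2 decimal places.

Expanding (0.60108 + 0.39892)^3:
P(M) = 0.60108^3 = 0.217169
P(M+2) = 3 × 0.60108^2 × 0.39892^1 = 0.432386
P(M+4) = 3 × 0.60108^1 × 0.39892^2 = 0.286963
P(M+6) = 0.39892^3 = 0.063483
The M+2 peak is largest (0.432386); scaling to 100 gives 50.23 : 100.00 : 66.37 : 14.68.

50.23 : 100.00 : 66.37 : 14.68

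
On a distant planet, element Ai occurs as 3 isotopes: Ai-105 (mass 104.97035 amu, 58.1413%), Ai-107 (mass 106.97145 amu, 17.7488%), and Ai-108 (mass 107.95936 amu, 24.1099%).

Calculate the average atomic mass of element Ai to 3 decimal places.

106.046 amu

The abundance-weighted mean is 0.581413 × 104.97035 + 0.177488 × 106.97145 + 0.241099 × 107.95936
= 61.031126 + 18.986149 + 26.028894 = 106.046169 amu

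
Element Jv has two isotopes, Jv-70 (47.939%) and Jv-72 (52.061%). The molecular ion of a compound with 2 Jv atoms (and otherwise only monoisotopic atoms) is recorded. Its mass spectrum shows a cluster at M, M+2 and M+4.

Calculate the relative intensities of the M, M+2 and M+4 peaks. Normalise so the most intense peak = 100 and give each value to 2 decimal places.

Each Jv atom is independently Jv-70 (p = 0.47939) or Jv-72 (q = 0.52061); the cluster is the binomial expansion (p + q)^2.
P(M) = 0.47939^2 = 0.229815
P(M+2) = 2 × 0.47939^1 × 0.52061^1 = 0.499150
P(M+4) = 0.52061^2 = 0.271035
The M+2 peak is largest (0.499150); scaling to 100 gives 46.04 : 100.00 : 54.30.

46.04 : 100.00 : 54.30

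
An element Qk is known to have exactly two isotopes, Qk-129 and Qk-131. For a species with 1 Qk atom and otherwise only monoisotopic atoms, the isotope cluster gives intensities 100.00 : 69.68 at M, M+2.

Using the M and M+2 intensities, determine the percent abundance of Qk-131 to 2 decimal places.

41.07%

Write p for the Qk-129 fraction. I(M+2)/I(M) = [C(1,1)·p^0·(1−p)] / p^1 = 1·(1−p)/p = 69.68/100.00 = 0.6968
(1−p)/p = 0.6968/1 = 0.6968  ⇒  p = 1/(1 + 0.6968) = 0.5893
Qk-129: 58.93%, Qk-131: 41.07%.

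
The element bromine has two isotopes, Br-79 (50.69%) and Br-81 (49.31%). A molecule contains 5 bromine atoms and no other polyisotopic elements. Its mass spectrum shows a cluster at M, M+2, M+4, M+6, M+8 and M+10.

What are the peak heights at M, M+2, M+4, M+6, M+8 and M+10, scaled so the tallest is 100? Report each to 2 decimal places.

Each Br atom is independently Br-79 (p = 0.5069) or Br-81 (q = 0.4931); the cluster is the binomial expansion (p + q)^5.
P(M) = 0.5069^5 = 0.033467
P(M+2) = 5 × 0.5069^4 × 0.4931^1 = 0.162777
P(M+4) = 10 × 0.5069^3 × 0.4931^2 = 0.316692
P(M+6) = 10 × 0.5069^2 × 0.4931^3 = 0.308070
P(M+8) = 5 × 0.5069^1 × 0.4931^4 = 0.149842
P(M+10) = 0.4931^5 = 0.029152
The M+4 peak is largest (0.316692); scaling to 100 gives 10.57 : 51.40 : 100.00 : 97.28 : 47.31 : 9.21.

10.57 : 51.40 : 100.00 : 97.28 : 47.31 : 9.21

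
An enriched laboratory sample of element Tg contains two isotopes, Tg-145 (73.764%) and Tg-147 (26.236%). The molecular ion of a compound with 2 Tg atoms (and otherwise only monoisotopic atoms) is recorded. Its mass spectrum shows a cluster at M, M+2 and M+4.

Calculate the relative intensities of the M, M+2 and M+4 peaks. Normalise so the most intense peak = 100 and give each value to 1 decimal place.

Expanding (0.73764 + 0.26236)^2:
P(M) = 0.73764^2 = 0.544113
P(M+2) = 2 × 0.73764^1 × 0.26236^1 = 0.387054
P(M+4) = 0.26236^2 = 0.068833
The M peak is largest (0.544113); scaling to 100 gives 100.0 : 71.1 : 12.7.

100.0 : 71.1 : 12.7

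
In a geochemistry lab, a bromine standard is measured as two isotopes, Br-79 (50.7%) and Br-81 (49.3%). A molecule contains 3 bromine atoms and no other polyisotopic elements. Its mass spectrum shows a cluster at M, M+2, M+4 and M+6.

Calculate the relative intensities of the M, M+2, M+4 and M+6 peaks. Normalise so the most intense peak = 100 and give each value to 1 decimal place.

Expanding (0.507 + 0.493)^3:
P(M) = 0.507^3 = 0.130324
P(M+2) = 3 × 0.507^2 × 0.493^1 = 0.380175
P(M+4) = 3 × 0.507^1 × 0.493^2 = 0.369678
P(M+6) = 0.493^3 = 0.119823
The M+2 peak is largest (0.380175); scaling to 100 gives 34.3 : 100.0 : 97.2 : 31.5.

34.3 : 100.0 : 97.2 : 31.5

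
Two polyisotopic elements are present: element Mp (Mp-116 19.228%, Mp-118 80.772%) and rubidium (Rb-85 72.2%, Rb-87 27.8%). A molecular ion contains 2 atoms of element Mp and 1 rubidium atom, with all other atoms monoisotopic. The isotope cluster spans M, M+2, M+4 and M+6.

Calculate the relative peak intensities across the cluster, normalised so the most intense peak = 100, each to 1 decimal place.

4.8 : 42.1 : 100.0 : 32.5

Element Mp pattern (n=2): 0.0369716 : 0.3106168 : 0.6524116
Rubidium pattern (n=1): 0.7220 : 0.2780
Convolve the two distributions (both contribute in 2-u steps):
  M: 0.0369716×0.7220 = 0.026693
  M+2: 0.0369716×0.2780 + 0.3106168×0.7220 = 0.234543
  M+4: 0.3106168×0.2780 + 0.6524116×0.7220 = 0.557393
  M+6: 0.6524116×0.2780 = 0.181370
Scale to base peak (0.557393) = 100: 4.8 : 42.1 : 100.0 : 32.5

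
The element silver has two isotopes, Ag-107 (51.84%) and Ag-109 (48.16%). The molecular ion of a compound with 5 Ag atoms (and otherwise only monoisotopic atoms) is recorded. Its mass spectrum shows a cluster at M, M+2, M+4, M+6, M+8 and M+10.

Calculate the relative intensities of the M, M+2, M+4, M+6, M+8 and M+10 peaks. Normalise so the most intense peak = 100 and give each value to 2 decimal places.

The 5 Ag atoms are independent, so intensities follow the terms of (0.5184 + 0.4816)^5.
P(M) = 0.5184^5 = 0.037439
P(M+2) = 5 × 0.5184^4 × 0.4816^1 = 0.173907
P(M+4) = 10 × 0.5184^3 × 0.4816^2 = 0.323123
P(M+6) = 10 × 0.5184^2 × 0.4816^3 = 0.300185
P(M+8) = 5 × 0.5184^1 × 0.4816^4 = 0.139438
P(M+10) = 0.4816^5 = 0.025908
The M+4 peak is largest (0.323123); scaling to 100 gives 11.59 : 53.82 : 100.00 : 92.90 : 43.15 : 8.02.

11.59 : 53.82 : 100.00 : 92.90 : 43.15 : 8.02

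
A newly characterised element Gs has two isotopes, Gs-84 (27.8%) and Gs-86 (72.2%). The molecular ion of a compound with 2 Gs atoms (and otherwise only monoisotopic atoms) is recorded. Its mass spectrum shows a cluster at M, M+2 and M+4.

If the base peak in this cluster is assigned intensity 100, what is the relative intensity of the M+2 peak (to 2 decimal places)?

(0.278 + 0.722)^2 gives M 0.0773, M+2 0.4014, M+4 0.5213; the largest is M+4.
P(M+4) = C(2,2) × 0.278^0 × 0.722^2 = 1 × 1.0000 × 0.521284 = 0.521284 (base)
P(M+2) = C(2,1) × 0.278^1 × 0.722^1 = 2 × 0.2780 × 0.7220 = 0.401432
Relative intensity = 0.401432 / 0.521284 × 100 = 77.01

77.01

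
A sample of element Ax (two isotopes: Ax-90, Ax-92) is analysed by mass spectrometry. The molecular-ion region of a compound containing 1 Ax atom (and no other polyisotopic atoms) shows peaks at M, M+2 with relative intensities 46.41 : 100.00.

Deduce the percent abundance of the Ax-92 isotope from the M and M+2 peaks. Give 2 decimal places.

Write p for the Ax-90 fraction. I(M+2)/I(M) = [C(1,1)·p^0·(1−p)] / p^1 = 1·(1−p)/p = 100.00/46.41 = 2.1547
(1−p)/p = 2.1547/1 = 2.1547  ⇒  p = 1/(1 + 2.1547) = 0.3170
Ax-90: 31.70%, Ax-92: 68.30%.

68.30%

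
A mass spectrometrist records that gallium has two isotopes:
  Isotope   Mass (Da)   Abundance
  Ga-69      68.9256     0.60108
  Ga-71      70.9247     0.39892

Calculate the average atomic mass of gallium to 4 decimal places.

The abundance-weighted mean is 0.60108 × 68.9256 + 0.39892 × 70.9247
= 41.42980 + 28.29328 = 69.72308 Da

69.7231 Da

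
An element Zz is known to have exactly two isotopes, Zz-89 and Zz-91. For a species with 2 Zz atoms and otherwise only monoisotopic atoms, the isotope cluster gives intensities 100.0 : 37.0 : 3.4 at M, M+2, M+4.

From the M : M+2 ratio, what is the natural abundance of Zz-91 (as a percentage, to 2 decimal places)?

15.61%

Write p for the Zz-89 fraction. I(M+2)/I(M) = [C(2,1)·p^1·(1−p)] / p^2 = 2·(1−p)/p = 37.0/100.0 = 0.3700
(1−p)/p = 0.3700/2 = 0.1850  ⇒  p = 1/(1 + 0.1850) = 0.8439
Zz-89: 84.39%, Zz-91: 15.61%.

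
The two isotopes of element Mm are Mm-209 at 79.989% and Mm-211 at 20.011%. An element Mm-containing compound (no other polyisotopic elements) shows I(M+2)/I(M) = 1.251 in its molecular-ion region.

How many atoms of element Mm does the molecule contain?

5

The M+2/M ratio from n Mm atoms is n · q/p = n · 0.20011/0.79989.
n = 1.251 × 0.79989/0.20011 = 5.00 ≈ 5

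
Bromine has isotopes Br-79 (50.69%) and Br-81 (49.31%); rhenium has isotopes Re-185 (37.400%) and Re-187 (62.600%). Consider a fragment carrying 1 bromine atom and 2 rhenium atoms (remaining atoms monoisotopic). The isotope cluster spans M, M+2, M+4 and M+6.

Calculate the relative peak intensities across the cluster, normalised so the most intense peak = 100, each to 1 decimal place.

16.5 : 71.3 : 100.0 : 45.0

Bromine pattern (n=1): 0.5069 : 0.4931
Rhenium pattern (n=2): 0.139876 : 0.468248 : 0.391876
Convolve the two distributions (both contribute in 2-u steps):
  M: 0.5069×0.139876 = 0.070903
  M+2: 0.5069×0.468248 + 0.4931×0.139876 = 0.306328
  M+4: 0.5069×0.391876 + 0.4931×0.468248 = 0.429535
  M+6: 0.4931×0.391876 = 0.193234
Scale to base peak (0.429535) = 100: 16.5 : 71.3 : 100.0 : 45.0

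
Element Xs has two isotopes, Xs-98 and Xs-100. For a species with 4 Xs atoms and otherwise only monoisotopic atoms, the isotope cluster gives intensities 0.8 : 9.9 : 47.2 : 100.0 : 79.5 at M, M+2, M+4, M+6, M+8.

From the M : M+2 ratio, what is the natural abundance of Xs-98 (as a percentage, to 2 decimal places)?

Let p = fractional abundance of Xs-98. I(M+2)/I(M) = [C(4,1)·p^3·(1−p)] / p^4 = 4·(1−p)/p = 9.9/0.8 = 12.3750
(1−p)/p = 12.3750/4 = 3.0938  ⇒  p = 1/(1 + 3.0938) = 0.2443
Xs-98: 24.43%, Xs-100: 75.57%.

24.43%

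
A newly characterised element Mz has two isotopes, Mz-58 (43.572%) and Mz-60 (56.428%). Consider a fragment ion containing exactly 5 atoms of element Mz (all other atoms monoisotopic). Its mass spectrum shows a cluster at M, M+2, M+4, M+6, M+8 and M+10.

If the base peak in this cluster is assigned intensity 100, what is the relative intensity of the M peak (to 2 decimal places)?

4.60

Term probabilities: M 0.0157, M+2 0.1017, M+4 0.2634, M+6 0.3411, M+8 0.2209, M+10 0.0572. Base peak = M+6.
P(M+6) = C(5,3) × 0.43572^2 × 0.56428^3 = 10 × 0.18985192 × 0.17967348 = 0.341114 (base)
P(M) = C(5,0) × 0.43572^5 × 0.56428^0 = 1 × 0.01570498 × 1.0000 = 0.015705
Relative intensity = 0.015705 / 0.341114 × 100 = 4.60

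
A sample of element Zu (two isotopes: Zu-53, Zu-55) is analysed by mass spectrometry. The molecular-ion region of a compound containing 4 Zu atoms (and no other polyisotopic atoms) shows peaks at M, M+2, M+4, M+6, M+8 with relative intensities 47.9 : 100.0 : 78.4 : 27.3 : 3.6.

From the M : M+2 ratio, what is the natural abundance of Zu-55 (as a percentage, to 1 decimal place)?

34.3%

Write p for the Zu-53 fraction. I(M+2)/I(M) = [C(4,1)·p^3·(1−p)] / p^4 = 4·(1−p)/p = 100.0/47.9 = 2.0877
(1−p)/p = 2.0877/4 = 0.5219  ⇒  p = 1/(1 + 0.5219) = 0.6571
Zu-53: 65.7%, Zu-55: 34.3%.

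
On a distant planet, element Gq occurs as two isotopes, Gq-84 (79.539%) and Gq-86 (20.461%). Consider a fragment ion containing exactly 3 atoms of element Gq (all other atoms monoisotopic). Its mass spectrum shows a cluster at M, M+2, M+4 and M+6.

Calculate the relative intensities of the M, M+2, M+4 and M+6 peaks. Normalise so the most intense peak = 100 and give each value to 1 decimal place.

100.0 : 77.2 : 19.9 : 1.7

The 3 Gq atoms are independent, so intensities follow the terms of (0.79539 + 0.20461)^3.
P(M) = 0.79539^3 = 0.503200
P(M+2) = 3 × 0.79539^2 × 0.20461^1 = 0.388337
P(M+4) = 3 × 0.79539^1 × 0.20461^2 = 0.099898
P(M+6) = 0.20461^3 = 0.008566
The M peak is largest (0.503200); scaling to 100 gives 100.0 : 77.2 : 19.9 : 1.7.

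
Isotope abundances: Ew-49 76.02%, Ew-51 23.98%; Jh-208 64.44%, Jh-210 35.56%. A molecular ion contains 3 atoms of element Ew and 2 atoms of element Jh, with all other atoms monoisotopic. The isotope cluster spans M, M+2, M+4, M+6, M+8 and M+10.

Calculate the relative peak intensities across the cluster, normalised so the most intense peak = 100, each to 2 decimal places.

48.78 : 100.00 : 80.36 : 31.66 : 6.12 : 0.47

Element Ew pattern (n=3): 0.43932265 : 0.41574417 : 0.13114371 : 0.01378947
Element Jh pattern (n=2): 0.41525136 : 0.45829728 : 0.12645136
Convolve the two distributions (both contribute in 2-u steps):
  M: 0.43932265×0.41525136 = 0.182429
  M+2: 0.43932265×0.45829728 + 0.41574417×0.41525136 = 0.373979
  M+4: 0.43932265×0.12645136 + 0.41574417×0.45829728 + 0.13114371×0.41525136 = 0.300545
  M+6: 0.41574417×0.12645136 + 0.13114371×0.45829728 + 0.01378947×0.41525136 = 0.118400
  M+8: 0.13114371×0.12645136 + 0.01378947×0.45829728 = 0.022903
  M+10: 0.01378947×0.12645136 = 0.001744
Scale to base peak (0.373979) = 100: 48.78 : 100.00 : 80.36 : 31.66 : 6.12 : 0.47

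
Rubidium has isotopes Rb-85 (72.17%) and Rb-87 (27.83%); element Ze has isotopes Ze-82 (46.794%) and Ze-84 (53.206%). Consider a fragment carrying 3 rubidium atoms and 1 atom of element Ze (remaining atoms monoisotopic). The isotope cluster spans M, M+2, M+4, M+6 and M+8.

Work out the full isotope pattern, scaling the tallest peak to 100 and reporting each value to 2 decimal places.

Rubidium pattern (n=3): 0.37589809 : 0.43485841 : 0.16768892 : 0.02155458
Element Ze pattern (n=1): 0.46794 : 0.53206
Convolve the two distributions (both contribute in 2-u steps):
  M: 0.37589809×0.46794 = 0.175898
  M+2: 0.37589809×0.53206 + 0.43485841×0.46794 = 0.403488
  M+4: 0.43485841×0.53206 + 0.16768892×0.46794 = 0.309839
  M+6: 0.16768892×0.53206 + 0.02155458×0.46794 = 0.099307
  M+8: 0.02155458×0.53206 = 0.011468
Scale to base peak (0.403488) = 100: 43.59 : 100.00 : 76.79 : 24.61 : 2.84

43.59 : 100.00 : 76.79 : 24.61 : 2.84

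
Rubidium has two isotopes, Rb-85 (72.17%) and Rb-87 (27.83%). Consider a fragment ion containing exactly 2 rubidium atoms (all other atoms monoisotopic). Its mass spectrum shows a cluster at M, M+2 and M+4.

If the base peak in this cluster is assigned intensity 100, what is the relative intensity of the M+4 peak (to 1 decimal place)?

Term probabilities: M 0.5209, M+2 0.4017, M+4 0.0775. Base peak = M.
P(M) = C(2,0) × 0.7217^2 × 0.2783^0 = 1 × 0.52085089 × 1.0000 = 0.520851 (base)
P(M+4) = C(2,2) × 0.7217^0 × 0.2783^2 = 1 × 1.0000 × 0.07745089 = 0.077451
Relative intensity = 0.077451 / 0.520851 × 100 = 14.9

14.9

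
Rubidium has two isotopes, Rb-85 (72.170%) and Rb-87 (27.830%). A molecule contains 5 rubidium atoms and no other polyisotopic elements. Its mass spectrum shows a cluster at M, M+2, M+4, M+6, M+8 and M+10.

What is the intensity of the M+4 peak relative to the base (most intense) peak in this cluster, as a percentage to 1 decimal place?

Binomial terms of (0.72170 + 0.27830)^5: M 0.1958, M+2 0.3775, M+4 0.2911, M+6 0.1123, M+8 0.0216, M+10 0.0017 → M+2 is the base peak.
P(M+2) = C(5,1) × 0.72170^4 × 0.27830^1 = 5 × 0.27128565 × 0.2783 = 0.377494 (base)
P(M+4) = C(5,2) × 0.72170^3 × 0.27830^2 = 10 × 0.37589809 × 0.07745089 = 0.291136
Relative intensity = 0.291136 / 0.377494 × 100 = 77.1

77.1%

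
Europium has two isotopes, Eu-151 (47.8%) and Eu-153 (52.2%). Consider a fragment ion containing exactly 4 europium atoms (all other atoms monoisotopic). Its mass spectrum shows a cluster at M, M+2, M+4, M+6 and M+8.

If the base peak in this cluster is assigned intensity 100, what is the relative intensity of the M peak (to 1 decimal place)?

Binomial terms of (0.478 + 0.522)^4: M 0.0522, M+2 0.2280, M+4 0.3735, M+6 0.2720, M+8 0.0742 → M+4 is the base peak.
P(M+4) = C(4,2) × 0.478^2 × 0.522^2 = 6 × 0.228484 × 0.272484 = 0.373549 (base)
P(M) = C(4,0) × 0.478^4 × 0.522^0 = 1 × 0.05220494 × 1.0000 = 0.052205
Relative intensity = 0.052205 / 0.373549 × 100 = 14.0

14.0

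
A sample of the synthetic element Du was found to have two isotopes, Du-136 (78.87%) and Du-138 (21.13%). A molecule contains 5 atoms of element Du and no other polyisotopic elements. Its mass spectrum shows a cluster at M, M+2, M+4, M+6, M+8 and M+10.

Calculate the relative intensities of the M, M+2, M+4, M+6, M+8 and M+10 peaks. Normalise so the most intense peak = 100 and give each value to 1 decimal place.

The 5 Du atoms are independent, so intensities follow the terms of (0.7887 + 0.2113)^5.
P(M) = 0.7887^5 = 0.305182
P(M+2) = 5 × 0.7887^4 × 0.2113^1 = 0.408806
P(M+4) = 10 × 0.7887^3 × 0.2113^2 = 0.219046
P(M+6) = 10 × 0.7887^2 × 0.2113^3 = 0.058684
P(M+8) = 5 × 0.7887^1 × 0.2113^4 = 0.007861
P(M+10) = 0.2113^5 = 0.000421
The M+2 peak is largest (0.408806); scaling to 100 gives 74.7 : 100.0 : 53.6 : 14.4 : 1.9 : 0.1.

74.7 : 100.0 : 53.6 : 14.4 : 1.9 : 0.1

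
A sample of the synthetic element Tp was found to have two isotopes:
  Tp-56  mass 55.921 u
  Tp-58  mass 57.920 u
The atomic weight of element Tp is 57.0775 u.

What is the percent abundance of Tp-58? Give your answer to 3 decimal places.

57.854%

With x = fraction of Tp-56 (so Tp-58 is 1 − x):
55.921·x + 57.920·(1 − x) = 57.0775
(55.921 − 57.920)·x = 57.0775 − 57.920
x = -0.8425 / -1.999 = 0.42146 → 42.146% Tp-56, 57.854% Tp-58.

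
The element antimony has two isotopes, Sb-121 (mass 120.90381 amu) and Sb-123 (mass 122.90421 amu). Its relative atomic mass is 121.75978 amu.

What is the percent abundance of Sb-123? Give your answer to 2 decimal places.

42.79%

With x = fraction of Sb-121 (so Sb-123 is 1 − x):
120.90381·x + 122.90421·(1 − x) = 121.75978
(120.90381 − 122.90421)·x = 121.75978 − 122.90421
x = -1.14443 / -2.00040 = 0.57210 → 57.21% Sb-121, 42.79% Sb-123.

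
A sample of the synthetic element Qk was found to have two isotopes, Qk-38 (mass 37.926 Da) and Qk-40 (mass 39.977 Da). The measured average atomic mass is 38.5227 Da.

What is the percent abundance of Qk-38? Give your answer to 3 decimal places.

Writing the weighted mean with unknown fraction x of Qk-38:
37.926·x + 39.977·(1 − x) = 38.5227
(37.926 − 39.977)·x = 38.5227 − 39.977
x = -1.4543 / -2.051 = 0.70907 → 70.907% Qk-38, 29.093% Qk-40.

70.907%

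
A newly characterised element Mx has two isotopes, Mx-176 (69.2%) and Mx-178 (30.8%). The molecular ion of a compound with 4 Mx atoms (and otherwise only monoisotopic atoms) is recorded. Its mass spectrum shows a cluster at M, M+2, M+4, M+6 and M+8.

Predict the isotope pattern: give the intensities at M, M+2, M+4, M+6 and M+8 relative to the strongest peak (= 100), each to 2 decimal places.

The 4 Mx atoms are independent, so intensities follow the terms of (0.692 + 0.308)^4.
P(M) = 0.692^4 = 0.229311
P(M+2) = 4 × 0.692^3 × 0.308^1 = 0.408253
P(M+4) = 6 × 0.692^2 × 0.308^2 = 0.272562
P(M+6) = 4 × 0.692^1 × 0.308^3 = 0.080876
P(M+8) = 0.308^4 = 0.008999
The M+2 peak is largest (0.408253); scaling to 100 gives 56.17 : 100.00 : 66.76 : 19.81 : 2.20.

56.17 : 100.00 : 66.76 : 19.81 : 2.20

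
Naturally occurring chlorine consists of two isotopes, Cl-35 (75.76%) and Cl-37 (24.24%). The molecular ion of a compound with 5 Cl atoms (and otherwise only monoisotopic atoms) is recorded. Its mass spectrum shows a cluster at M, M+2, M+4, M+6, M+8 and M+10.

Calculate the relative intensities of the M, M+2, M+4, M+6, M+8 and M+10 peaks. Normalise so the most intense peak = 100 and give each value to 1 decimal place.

62.5 : 100.0 : 64.0 : 20.5 : 3.3 : 0.2

Expanding (0.7576 + 0.2424)^5:
P(M) = 0.7576^5 = 0.249574
P(M+2) = 5 × 0.7576^4 × 0.2424^1 = 0.399266
P(M+4) = 10 × 0.7576^3 × 0.2424^2 = 0.255497
P(M+6) = 10 × 0.7576^2 × 0.2424^3 = 0.081748
P(M+8) = 5 × 0.7576^1 × 0.2424^4 = 0.013078
P(M+10) = 0.2424^5 = 0.000837
The M+2 peak is largest (0.399266); scaling to 100 gives 62.5 : 100.0 : 64.0 : 20.5 : 3.3 : 0.2.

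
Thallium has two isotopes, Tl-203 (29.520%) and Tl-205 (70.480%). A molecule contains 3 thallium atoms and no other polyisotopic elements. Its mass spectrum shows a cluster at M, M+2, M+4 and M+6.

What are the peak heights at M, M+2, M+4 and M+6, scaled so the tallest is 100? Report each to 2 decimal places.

5.85 : 41.88 : 100.00 : 79.58

The 3 Tl atoms are independent, so intensities follow the terms of (0.29520 + 0.70480)^3.
P(M) = 0.29520^3 = 0.025725
P(M+2) = 3 × 0.29520^2 × 0.70480^1 = 0.184255
P(M+4) = 3 × 0.29520^1 × 0.70480^2 = 0.439916
P(M+6) = 0.70480^3 = 0.350104
The M+4 peak is largest (0.439916); scaling to 100 gives 5.85 : 41.88 : 100.00 : 79.58.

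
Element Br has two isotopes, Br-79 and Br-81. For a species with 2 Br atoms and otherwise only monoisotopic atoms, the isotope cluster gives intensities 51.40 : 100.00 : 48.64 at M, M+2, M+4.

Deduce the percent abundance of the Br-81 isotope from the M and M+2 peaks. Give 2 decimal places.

49.31%

If p is the fraction of Br that is Br-79, then I(M+2)/I(M) = [C(2,1)·p^1·(1−p)] / p^2 = 2·(1−p)/p = 100.00/51.40 = 1.9455
(1−p)/p = 1.9455/2 = 0.9728  ⇒  p = 1/(1 + 0.9728) = 0.5069
Br-79: 50.69%, Br-81: 49.31%.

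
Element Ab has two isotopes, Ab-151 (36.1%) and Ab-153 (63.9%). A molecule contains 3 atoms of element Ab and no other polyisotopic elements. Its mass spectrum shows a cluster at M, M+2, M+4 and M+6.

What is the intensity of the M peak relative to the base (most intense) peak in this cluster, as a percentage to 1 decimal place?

10.6%

(0.361 + 0.639)^3 gives M 0.0470, M+2 0.2498, M+4 0.4422, M+6 0.2609; the largest is M+4.
P(M+4) = C(3,2) × 0.361^1 × 0.639^2 = 3 × 0.3610 × 0.408321 = 0.442212 (base)
P(M) = C(3,0) × 0.361^3 × 0.639^0 = 1 × 0.04704588 × 1.0000 = 0.047046
Relative intensity = 0.047046 / 0.442212 × 100 = 10.6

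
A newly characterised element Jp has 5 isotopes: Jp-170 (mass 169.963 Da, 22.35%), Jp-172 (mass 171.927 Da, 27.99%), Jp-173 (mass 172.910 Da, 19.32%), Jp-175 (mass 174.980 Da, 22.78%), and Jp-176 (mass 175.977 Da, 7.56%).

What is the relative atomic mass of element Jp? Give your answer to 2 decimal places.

172.68 Da

The abundance-weighted mean is 0.2235 × 169.963 + 0.2799 × 171.927 + 0.1932 × 172.910 + 0.2278 × 174.980 + 0.0756 × 175.977
= 37.9867 + 48.1224 + 33.4062 + 39.8604 + 13.3039 = 172.6796 Da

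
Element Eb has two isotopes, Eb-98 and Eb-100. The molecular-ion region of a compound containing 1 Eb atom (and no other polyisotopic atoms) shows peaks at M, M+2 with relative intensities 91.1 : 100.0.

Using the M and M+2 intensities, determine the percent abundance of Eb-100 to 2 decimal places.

52.33%

Write p for the Eb-98 fraction. I(M+2)/I(M) = [C(1,1)·p^0·(1−p)] / p^1 = 1·(1−p)/p = 100.0/91.1 = 1.0977
(1−p)/p = 1.0977/1 = 1.0977  ⇒  p = 1/(1 + 1.0977) = 0.4767
Eb-98: 47.67%, Eb-100: 52.33%.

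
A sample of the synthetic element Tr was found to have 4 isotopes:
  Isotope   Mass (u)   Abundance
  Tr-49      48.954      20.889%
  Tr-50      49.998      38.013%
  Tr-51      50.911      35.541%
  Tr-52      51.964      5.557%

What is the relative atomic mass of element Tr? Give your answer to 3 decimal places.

The abundance-weighted mean is 0.20889 × 48.954 + 0.38013 × 49.998 + 0.35541 × 50.911 + 0.05557 × 51.964
= 10.2260 + 19.0057 + 18.0943 + 2.8876 = 50.2136 u

50.214 u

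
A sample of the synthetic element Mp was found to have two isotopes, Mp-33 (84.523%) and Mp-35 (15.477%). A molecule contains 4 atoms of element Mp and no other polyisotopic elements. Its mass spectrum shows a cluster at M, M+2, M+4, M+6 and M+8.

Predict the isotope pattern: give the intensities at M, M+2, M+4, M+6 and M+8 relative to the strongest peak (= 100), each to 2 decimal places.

Expanding (0.84523 + 0.15477)^4:
P(M) = 0.84523^4 = 0.510387
P(M+2) = 4 × 0.84523^3 × 0.15477^1 = 0.373828
P(M+4) = 6 × 0.84523^2 × 0.15477^2 = 0.102677
P(M+6) = 4 × 0.84523^1 × 0.15477^3 = 0.012534
P(M+8) = 0.15477^4 = 0.000574
The M peak is largest (0.510387); scaling to 100 gives 100.00 : 73.24 : 20.12 : 2.46 : 0.11.

100.00 : 73.24 : 20.12 : 2.46 : 0.11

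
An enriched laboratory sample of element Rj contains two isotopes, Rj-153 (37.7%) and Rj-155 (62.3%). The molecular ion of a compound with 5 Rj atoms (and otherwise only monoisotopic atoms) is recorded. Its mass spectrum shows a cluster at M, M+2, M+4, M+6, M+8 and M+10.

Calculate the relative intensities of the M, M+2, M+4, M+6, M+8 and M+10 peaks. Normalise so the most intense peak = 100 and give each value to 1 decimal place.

2.2 : 18.3 : 60.5 : 100.0 : 82.6 : 27.3

Each Rj atom is independently Rj-153 (p = 0.377) or Rj-155 (q = 0.623); the cluster is the binomial expansion (p + q)^5.
P(M) = 0.377^5 = 0.007616
P(M+2) = 5 × 0.377^4 × 0.623^1 = 0.062925
P(M+4) = 10 × 0.377^3 × 0.623^2 = 0.207970
P(M+6) = 10 × 0.377^2 × 0.623^3 = 0.343674
P(M+8) = 5 × 0.377^1 × 0.623^4 = 0.283964
P(M+10) = 0.623^5 = 0.093851
The M+6 peak is largest (0.343674); scaling to 100 gives 2.2 : 18.3 : 60.5 : 100.0 : 82.6 : 27.3.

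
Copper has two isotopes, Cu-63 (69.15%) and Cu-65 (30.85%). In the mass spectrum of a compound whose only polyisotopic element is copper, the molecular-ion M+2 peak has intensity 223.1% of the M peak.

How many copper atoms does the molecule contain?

With n Cu atoms, P(M+2)/P(M) = C(n,1)·p^(n−1)q / p^n = n·q/p = n · 0.3085/0.6915.
n = 2.231 × 0.6915/0.3085 = 5.00 ≈ 5

5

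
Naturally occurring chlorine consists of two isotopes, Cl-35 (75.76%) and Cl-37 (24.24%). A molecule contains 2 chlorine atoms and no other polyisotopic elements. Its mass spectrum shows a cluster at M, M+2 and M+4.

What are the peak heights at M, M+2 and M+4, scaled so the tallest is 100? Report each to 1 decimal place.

The 2 Cl atoms are independent, so intensities follow the terms of (0.7576 + 0.2424)^2.
P(M) = 0.7576^2 = 0.573958
P(M+2) = 2 × 0.7576^1 × 0.2424^1 = 0.367284
P(M+4) = 0.2424^2 = 0.058758
The M peak is largest (0.573958); scaling to 100 gives 100.0 : 64.0 : 10.2.

100.0 : 64.0 : 10.2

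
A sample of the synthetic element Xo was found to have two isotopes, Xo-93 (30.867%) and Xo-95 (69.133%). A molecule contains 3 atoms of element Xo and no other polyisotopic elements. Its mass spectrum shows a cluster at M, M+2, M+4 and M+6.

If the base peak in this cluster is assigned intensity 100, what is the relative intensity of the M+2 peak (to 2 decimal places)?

Binomial terms of (0.30867 + 0.69133)^3: M 0.0294, M+2 0.1976, M+4 0.4426, M+6 0.3304 → M+4 is the base peak.
P(M+4) = C(3,2) × 0.30867^1 × 0.69133^2 = 3 × 0.30867 × 0.47793717 = 0.442575 (base)
P(M+2) = C(3,1) × 0.30867^2 × 0.69133^1 = 3 × 0.09527717 × 0.69133 = 0.197604
Relative intensity = 0.197604 / 0.442575 × 100 = 44.65

44.65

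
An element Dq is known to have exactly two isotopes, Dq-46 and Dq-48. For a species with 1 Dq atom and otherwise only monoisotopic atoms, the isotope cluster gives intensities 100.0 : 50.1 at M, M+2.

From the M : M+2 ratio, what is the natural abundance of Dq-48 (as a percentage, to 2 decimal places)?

If p is the fraction of Dq that is Dq-46, then I(M+2)/I(M) = [C(1,1)·p^0·(1−p)] / p^1 = 1·(1−p)/p = 50.1/100.0 = 0.5010
(1−p)/p = 0.5010/1 = 0.5010  ⇒  p = 1/(1 + 0.5010) = 0.6662
Dq-46: 66.62%, Dq-48: 33.38%.

33.38%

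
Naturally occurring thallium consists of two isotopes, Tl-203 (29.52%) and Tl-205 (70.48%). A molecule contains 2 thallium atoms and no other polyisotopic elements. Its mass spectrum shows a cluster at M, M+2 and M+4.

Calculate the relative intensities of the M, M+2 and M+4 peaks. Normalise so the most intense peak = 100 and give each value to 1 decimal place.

17.5 : 83.8 : 100.0

The 2 Tl atoms are independent, so intensities follow the terms of (0.2952 + 0.7048)^2.
P(M) = 0.2952^2 = 0.087143
P(M+2) = 2 × 0.2952^1 × 0.7048^1 = 0.416114
P(M+4) = 0.7048^2 = 0.496743
The M+4 peak is largest (0.496743); scaling to 100 gives 17.5 : 83.8 : 100.0.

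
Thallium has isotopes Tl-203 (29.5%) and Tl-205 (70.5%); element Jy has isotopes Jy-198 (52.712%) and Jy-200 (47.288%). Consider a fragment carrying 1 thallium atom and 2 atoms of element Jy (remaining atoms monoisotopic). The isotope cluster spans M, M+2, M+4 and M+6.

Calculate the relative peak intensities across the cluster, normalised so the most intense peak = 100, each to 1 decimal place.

19.6 : 82.2 : 100.0 : 37.8

Thallium pattern (n=1): 0.2950 : 0.7050
Element Jy pattern (n=2): 0.27785549 : 0.49852901 : 0.22361549
Convolve the two distributions (both contribute in 2-u steps):
  M: 0.2950×0.27785549 = 0.081967
  M+2: 0.2950×0.49852901 + 0.7050×0.27785549 = 0.342954
  M+4: 0.2950×0.22361549 + 0.7050×0.49852901 = 0.417430
  M+6: 0.7050×0.22361549 = 0.157649
Scale to base peak (0.417430) = 100: 19.6 : 82.2 : 100.0 : 37.8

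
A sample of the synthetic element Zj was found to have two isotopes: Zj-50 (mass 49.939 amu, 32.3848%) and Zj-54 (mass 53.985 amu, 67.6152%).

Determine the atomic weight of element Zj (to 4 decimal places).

52.6747 amu

Average mass = Σ (abundance × isotope mass) = 0.323848 × 49.939 + 0.676152 × 53.985
= 16.17265 + 36.50207 = 52.67472 amu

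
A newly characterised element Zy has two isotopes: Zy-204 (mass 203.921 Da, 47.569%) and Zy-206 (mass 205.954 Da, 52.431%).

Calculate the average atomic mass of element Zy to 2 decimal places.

204.99 Da

Weight each isotope mass by its fractional abundance: 0.47569 × 203.921 + 0.52431 × 205.954
= 97.0032 + 107.9837 = 204.9869 Da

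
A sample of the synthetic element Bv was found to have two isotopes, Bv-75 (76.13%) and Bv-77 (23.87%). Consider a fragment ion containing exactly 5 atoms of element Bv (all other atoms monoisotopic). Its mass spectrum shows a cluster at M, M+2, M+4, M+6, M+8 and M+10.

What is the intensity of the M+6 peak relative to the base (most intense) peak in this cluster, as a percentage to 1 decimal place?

19.7%

(0.7613 + 0.2387)^5 gives M 0.2557, M+2 0.4009, M+4 0.2514, M+6 0.0788, M+8 0.0124, M+10 0.0008; the largest is M+2.
P(M+2) = C(5,1) × 0.7613^4 × 0.2387^1 = 5 × 0.3359103 × 0.2387 = 0.400909 (base)
P(M+6) = C(5,3) × 0.7613^2 × 0.2387^3 = 10 × 0.57957769 × 0.01360057 = 0.078826
Relative intensity = 0.078826 / 0.400909 × 100 = 19.7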